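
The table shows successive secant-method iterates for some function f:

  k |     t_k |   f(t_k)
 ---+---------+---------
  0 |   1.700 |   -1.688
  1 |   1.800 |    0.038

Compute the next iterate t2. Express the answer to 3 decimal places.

t2 = 1.800 − 0.038·(1.800 − 1.700) / (0.038 − (-1.688))
   = 1.800 − (0.00380)/(1.72600) = 1.79780

1.798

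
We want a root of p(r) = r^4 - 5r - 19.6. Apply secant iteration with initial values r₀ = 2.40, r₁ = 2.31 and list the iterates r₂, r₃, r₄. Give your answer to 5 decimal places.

2.36662, 2.36799, 2.36793

p(2.40) = 1.5776000, p(2.31) = -2.6760368
r₂ = 2.3100000 − (-2.6760368)·(2.3100000 − 2.4000000) / (-2.6760368 − 1.5776000) = 2.3100000 − (0.2408433)/(-4.2536368) = 2.3666206
p(2.3666206) = -0.0631016
r₃ = 2.3666206 − (-0.0631016)·(2.3666206 − 2.3100000) / (-0.0631016 − (-2.6760368)) = 2.3666206 − (-0.0035729)/(2.6129351) = 2.3679879
p(2.3679879) = 0.0026234
r₄ = 2.3679879 − 0.0026234·(2.3679879 − 2.3666206) / (0.0026234 − (-0.0631016)) = 2.3679879 − (0.0000036)/(0.0657250) = 2.3679334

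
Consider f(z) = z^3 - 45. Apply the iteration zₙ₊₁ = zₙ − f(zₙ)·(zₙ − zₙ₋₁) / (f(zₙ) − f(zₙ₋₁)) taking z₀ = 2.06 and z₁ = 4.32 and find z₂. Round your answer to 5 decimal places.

f(2.06) = -36.2581840, f(4.32) = 35.6215680
z₂ = 4.3200000 − 35.6215680·(4.3200000 − 2.0600000) / (35.6215680 − (-36.2581840)) = 4.3200000 − (80.5047437)/(71.8797520) = 3.2000080

3.20001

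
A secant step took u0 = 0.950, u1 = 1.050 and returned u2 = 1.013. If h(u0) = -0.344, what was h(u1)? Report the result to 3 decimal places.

The secant line through (0.950, -0.344) and (1.050, h(u1)) crosses zero at u2 = 1.013.
So (0.950, -0.344), (1.050, h(u1)), (1.013, 0) are collinear:
h(u1) = -0.344 · (1.050 − 1.013) / (0.950 − 1.013) = -0.344 · (0.03700)/(-0.06300) = 0.20203

0.202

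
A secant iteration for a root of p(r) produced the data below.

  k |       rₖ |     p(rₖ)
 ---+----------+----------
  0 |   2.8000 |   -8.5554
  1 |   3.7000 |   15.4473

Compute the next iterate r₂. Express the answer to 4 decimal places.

3.1208

r₂ = 3.7000 − 15.4473·(3.7000 − 2.8000) / (15.4473 − (-8.5554))
   = 3.7000 − (13.902570)/(24.002700) = 3.120791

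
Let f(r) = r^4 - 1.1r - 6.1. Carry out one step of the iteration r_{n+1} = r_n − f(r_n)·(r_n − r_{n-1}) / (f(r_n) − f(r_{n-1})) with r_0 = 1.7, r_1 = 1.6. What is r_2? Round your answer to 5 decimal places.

f(1.7) = 0.3821000, f(1.6) = -1.3064000
r_2 = 1.6000000 − (-1.3064000)·(1.6000000 − 1.7000000) / (-1.3064000 − 0.3821000) = 1.6000000 − (0.1306400)/(-1.6885000) = 1.6773704

1.67737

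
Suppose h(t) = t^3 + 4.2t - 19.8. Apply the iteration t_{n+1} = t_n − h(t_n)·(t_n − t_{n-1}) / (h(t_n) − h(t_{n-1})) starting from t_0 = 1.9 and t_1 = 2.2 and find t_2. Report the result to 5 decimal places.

2.19477

h(1.9) = -4.9610000, h(2.2) = 0.0880000
t_2 = 2.2000000 − 0.0880000·(2.2000000 − 1.9000000) / (0.0880000 − (-4.9610000)) = 2.2000000 − (0.0264000)/(5.0490000) = 2.1947712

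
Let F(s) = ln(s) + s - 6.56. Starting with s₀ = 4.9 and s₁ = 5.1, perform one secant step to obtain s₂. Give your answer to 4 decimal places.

4.9590

F(4.9) = -0.070765, F(5.1) = 0.169241
s₂ = 5.100000 − 0.169241·(5.100000 − 4.900000) / (0.169241 − (-0.070765)) = 5.100000 − (0.033848)/(0.240005) = 4.958969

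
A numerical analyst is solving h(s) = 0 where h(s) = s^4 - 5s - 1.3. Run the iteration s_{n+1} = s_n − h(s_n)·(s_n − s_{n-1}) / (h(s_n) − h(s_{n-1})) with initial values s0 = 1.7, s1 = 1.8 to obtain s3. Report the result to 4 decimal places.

1.7891

h(1.7) = -1.447900, h(1.8) = 0.197600
s2 = 1.800000 − 0.197600·(1.800000 − 1.700000) / (0.197600 − (-1.447900)) = 1.800000 − (0.019760)/(1.645500) = 1.787991
h(1.787991) = -0.019701
s3 = 1.787991 − (-0.019701)·(1.787991 − 1.800000) / (-0.019701 − 0.197600) = 1.787991 − (0.000237)/(-0.217301) = 1.789080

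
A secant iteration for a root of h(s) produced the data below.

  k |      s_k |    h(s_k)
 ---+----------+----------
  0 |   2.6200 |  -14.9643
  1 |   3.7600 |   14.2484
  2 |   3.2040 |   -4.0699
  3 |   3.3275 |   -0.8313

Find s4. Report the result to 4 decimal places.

3.3592

s4 = 3.3275 − (-0.8313)·(3.3275 − 3.2040) / (-0.8313 − (-4.0699))
   = 3.3275 − (-0.102666)/(3.238600) = 3.359201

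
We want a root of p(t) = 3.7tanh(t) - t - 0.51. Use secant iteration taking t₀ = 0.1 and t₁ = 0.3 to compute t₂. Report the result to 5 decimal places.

p(0.1) = -0.2412284, p(0.3) = 0.2678567
t₂ = 0.3000000 − 0.2678567·(0.3000000 − 0.1000000) / (0.2678567 − (-0.2412284)) = 0.3000000 − (0.0535713)/(0.5090851) = 0.1947694

0.19477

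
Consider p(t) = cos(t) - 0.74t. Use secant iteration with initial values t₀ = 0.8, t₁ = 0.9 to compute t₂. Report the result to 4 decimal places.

0.8702

p(0.8) = 0.104707, p(0.9) = -0.044390
t₂ = 0.900000 − (-0.044390)·(0.900000 − 0.800000) / (-0.044390 − 0.104707) = 0.900000 − (-0.004439)/(-0.149097) = 0.870227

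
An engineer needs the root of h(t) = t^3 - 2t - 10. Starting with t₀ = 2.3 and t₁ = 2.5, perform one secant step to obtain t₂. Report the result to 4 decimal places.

2.4591

h(2.3) = -2.433000, h(2.5) = 0.625000
t₂ = 2.500000 − 0.625000·(2.500000 − 2.300000) / (0.625000 − (-2.433000)) = 2.500000 − (0.125000)/(3.058000) = 2.459124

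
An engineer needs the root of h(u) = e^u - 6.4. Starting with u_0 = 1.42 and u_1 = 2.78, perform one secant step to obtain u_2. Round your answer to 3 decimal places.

1.677

h(1.42) = -2.26288, h(2.78) = 9.71902
u_2 = 2.78000 − 9.71902·(2.78000 − 1.42000) / (9.71902 − (-2.26288)) = 2.78000 − (13.21787)/(11.98190) = 1.67685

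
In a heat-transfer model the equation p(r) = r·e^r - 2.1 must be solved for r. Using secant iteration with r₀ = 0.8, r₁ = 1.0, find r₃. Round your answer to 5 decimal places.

0.87457

p(0.8) = -0.3195673, p(1.0) = 0.6182818
r₂ = 1.0000000 − 0.6182818·(1.0000000 − 0.8000000) / (0.6182818 − (-0.3195673)) = 1.0000000 − (0.1236564)/(0.9378491) = 0.8681490
p(0.8681490) = -0.0316379
r₃ = 0.8681490 − (-0.0316379)·(0.8681490 − 1.0000000) / (-0.0316379 − 0.6182818) = 0.8681490 − (0.0041715)/(-0.6499198) = 0.8745674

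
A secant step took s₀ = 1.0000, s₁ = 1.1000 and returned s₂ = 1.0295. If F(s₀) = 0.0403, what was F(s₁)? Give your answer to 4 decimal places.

The secant line through (1.0000, 0.0403) and (1.1000, F(s₁)) crosses zero at s₂ = 1.0295.
So (1.0000, 0.0403), (1.1000, F(s₁)), (1.0295, 0) are collinear:
F(s₁) = 0.0403 · (1.1000 − 1.0295) / (1.0000 − 1.0295) = 0.0403 · (0.070500)/(-0.029500) = -0.096310

-0.0963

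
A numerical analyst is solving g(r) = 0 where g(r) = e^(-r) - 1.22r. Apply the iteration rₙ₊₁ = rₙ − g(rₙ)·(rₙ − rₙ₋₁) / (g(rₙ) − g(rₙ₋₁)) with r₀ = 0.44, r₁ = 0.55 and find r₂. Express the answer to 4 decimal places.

0.4986

g(0.44) = 0.107236, g(0.55) = -0.094050
r₂ = 0.550000 − (-0.094050)·(0.550000 − 0.440000) / (-0.094050 − 0.107236) = 0.550000 − (-0.010346)/(-0.201287) = 0.498603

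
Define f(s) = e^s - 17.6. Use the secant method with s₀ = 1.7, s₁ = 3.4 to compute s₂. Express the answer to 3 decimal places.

2.542

f(1.7) = -12.12605, f(3.4) = 12.36410
s₂ = 3.40000 − 12.36410·(3.40000 − 1.70000) / (12.36410 − (-12.12605)) = 3.40000 − (21.01897)/(24.49015) = 2.54174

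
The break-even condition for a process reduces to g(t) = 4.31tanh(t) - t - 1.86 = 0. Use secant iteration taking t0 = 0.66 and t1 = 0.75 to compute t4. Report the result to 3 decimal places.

g(0.66) = -0.02725, g(0.75) = 0.12749
t2 = 0.75000 − 0.12749·(0.75000 − 0.66000) / (0.12749 − (-0.02725)) = 0.75000 − (0.01147)/(0.15475) = 0.67585
g(0.67585) = 0.00194
t3 = 0.67585 − 0.00194·(0.67585 − 0.75000) / (0.00194 − 0.12749) = 0.67585 − (-0.00014)/(-0.12555) = 0.67470
g(0.67470) = -0.00014
t4 = 0.67470 − (-0.00014)·(0.67470 − 0.67585) / (-0.00014 − 0.00194) = 0.67470 − (0.00000)/(-0.00209) = 0.67478

0.675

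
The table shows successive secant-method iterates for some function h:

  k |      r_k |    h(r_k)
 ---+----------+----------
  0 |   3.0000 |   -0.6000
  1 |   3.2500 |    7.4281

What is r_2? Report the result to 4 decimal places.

r_2 = 3.2500 − 7.4281·(3.2500 − 3.0000) / (7.4281 − (-0.6000))
   = 3.2500 − (1.857025)/(8.028100) = 3.018684

3.0187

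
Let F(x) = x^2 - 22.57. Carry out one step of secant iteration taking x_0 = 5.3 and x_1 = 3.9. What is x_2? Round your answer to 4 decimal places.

F(5.3) = 5.520000, F(3.9) = -7.360000
x_2 = 3.900000 − (-7.360000)·(3.900000 − 5.300000) / (-7.360000 − 5.520000) = 3.900000 − (10.304000)/(-12.880000) = 4.700000

4.7000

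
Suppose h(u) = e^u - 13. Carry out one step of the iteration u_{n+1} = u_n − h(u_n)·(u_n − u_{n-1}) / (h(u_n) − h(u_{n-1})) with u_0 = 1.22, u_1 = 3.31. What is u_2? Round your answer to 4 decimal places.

2.0572

h(1.22) = -9.612812, h(3.31) = 14.385125
u_2 = 3.310000 − 14.385125·(3.310000 − 1.220000) / (14.385125 − (-9.612812)) = 3.310000 − (30.064912)/(23.997938) = 2.057188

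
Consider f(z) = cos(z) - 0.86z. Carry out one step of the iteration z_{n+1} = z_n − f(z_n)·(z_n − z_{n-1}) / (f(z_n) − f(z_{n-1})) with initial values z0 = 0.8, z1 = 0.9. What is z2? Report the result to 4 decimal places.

f(0.8) = 0.008707, f(0.9) = -0.152390
z2 = 0.900000 − (-0.152390)·(0.900000 − 0.800000) / (-0.152390 − 0.008707) = 0.900000 − (-0.015239)/(-0.161097) = 0.805405

0.8054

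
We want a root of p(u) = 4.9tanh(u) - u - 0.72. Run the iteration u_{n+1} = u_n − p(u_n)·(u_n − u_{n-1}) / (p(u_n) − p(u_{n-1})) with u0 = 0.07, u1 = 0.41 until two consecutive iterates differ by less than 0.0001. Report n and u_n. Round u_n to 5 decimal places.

p(0.07) = -0.4475591, p(0.41) = 0.7735161
u2 = 0.4100000 − 0.7735161·(0.3400000)/(1.2210753) = 0.1946198;  |Δ| = 0.2153802
p(0.1946198) = 0.0271565
u3 = 0.1946198 − 0.0271565·(-0.2153802)/(-0.7463597) = 0.1867831;  |Δ| = 0.0078367
p(0.1867831) = -0.0020430
u4 = 0.1867831 − (-0.0020430)·(-0.0078367)/(-0.0291995) = 0.1873314;  |Δ| = 0.0005483
p(0.1873314) = 0.0000035
u5 = 0.1873314 − 0.0000035·(0.0005483)/(0.0020466) = 0.1873305;  |Δ| = 0.0000009
|u5 − u4| = 0.0000009 < 0.0001

n = 5, u_n = 0.18733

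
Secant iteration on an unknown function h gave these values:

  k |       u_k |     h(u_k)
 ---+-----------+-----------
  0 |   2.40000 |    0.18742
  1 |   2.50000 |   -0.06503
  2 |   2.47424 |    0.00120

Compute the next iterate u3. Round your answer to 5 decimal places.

2.47471

u3 = 2.47424 − 0.00120·(2.47424 − 2.50000) / (0.00120 − (-0.06503))
   = 2.47424 − (-0.0000309)/(0.0662300) = 2.4747067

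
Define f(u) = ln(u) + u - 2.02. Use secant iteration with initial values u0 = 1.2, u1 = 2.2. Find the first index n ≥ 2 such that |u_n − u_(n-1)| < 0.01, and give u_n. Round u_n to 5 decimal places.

n = 4, u_n = 1.56935

f(1.2) = -0.6376784, f(2.2) = 0.9684574
u2 = 2.2000000 − 0.9684574·(1.0000000)/(1.6061358) = 1.5970265;  |Δ| = 0.6029735
f(1.5970265) = 0.0451699
u3 = 1.5970265 − 0.0451699·(-0.6029735)/(-0.9232874) = 1.5675272;  |Δ| = 0.0294992
f(1.5675272) = -0.0029734
u4 = 1.5675272 − (-0.0029734)·(-0.0294992)/(-0.0481433) = 1.5693491;  |Δ| = 0.0018219
|u4 − u3| = 0.0018219 < 0.01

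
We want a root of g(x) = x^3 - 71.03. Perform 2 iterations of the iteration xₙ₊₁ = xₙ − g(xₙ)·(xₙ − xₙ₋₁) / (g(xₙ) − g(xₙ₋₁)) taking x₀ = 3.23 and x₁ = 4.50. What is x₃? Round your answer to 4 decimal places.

4.1343

g(3.23) = -37.331733, g(4.50) = 20.095000
x₂ = 4.500000 − 20.095000·(4.500000 − 3.230000) / (20.095000 − (-37.331733)) = 4.500000 − (25.520650)/(57.426733) = 4.055596
g(4.055596) = -4.324112
x₃ = 4.055596 − (-4.324112)·(4.055596 − 4.500000) / (-4.324112 − 20.095000) = 4.055596 − (1.921651)/(-24.419112) = 4.134291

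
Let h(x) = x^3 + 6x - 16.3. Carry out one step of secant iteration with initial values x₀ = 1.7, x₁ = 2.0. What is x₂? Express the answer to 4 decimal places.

h(1.7) = -1.187000, h(2.0) = 3.700000
x₂ = 2.000000 − 3.700000·(2.000000 − 1.700000) / (3.700000 − (-1.187000)) = 2.000000 − (1.110000)/(4.887000) = 1.772867

1.7729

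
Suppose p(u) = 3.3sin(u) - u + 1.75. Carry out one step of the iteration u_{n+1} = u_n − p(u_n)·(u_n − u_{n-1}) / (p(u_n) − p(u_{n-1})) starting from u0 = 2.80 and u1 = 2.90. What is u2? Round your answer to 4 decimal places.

p(2.80) = 0.055461, p(2.90) = -0.360477
u2 = 2.900000 − (-0.360477)·(2.900000 − 2.800000) / (-0.360477 − 0.055461) = 2.900000 − (-0.036048)/(-0.415938) = 2.813334

2.8133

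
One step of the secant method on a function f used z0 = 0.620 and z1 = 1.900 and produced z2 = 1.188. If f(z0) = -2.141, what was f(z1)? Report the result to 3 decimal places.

2.684

The secant line through (0.620, -2.141) and (1.900, f(z1)) crosses zero at z2 = 1.188.
So (0.620, -2.141), (1.900, f(z1)), (1.188, 0) are collinear:
f(z1) = -2.141 · (1.900 − 1.188) / (0.620 − 1.188) = -2.141 · (0.71200)/(-0.56800) = 2.68379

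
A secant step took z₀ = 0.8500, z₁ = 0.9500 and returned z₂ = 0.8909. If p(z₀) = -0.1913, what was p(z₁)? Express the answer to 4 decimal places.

0.2764

The secant line through (0.8500, -0.1913) and (0.9500, p(z₁)) crosses zero at z₂ = 0.8909.
So (0.8500, -0.1913), (0.9500, p(z₁)), (0.8909, 0) are collinear:
p(z₁) = -0.1913 · (0.9500 − 0.8909) / (0.8500 − 0.8909) = -0.1913 · (0.059100)/(-0.040900) = 0.276426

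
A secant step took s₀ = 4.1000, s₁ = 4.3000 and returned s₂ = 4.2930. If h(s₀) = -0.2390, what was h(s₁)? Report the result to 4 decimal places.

0.0087

The secant line through (4.1000, -0.2390) and (4.3000, h(s₁)) crosses zero at s₂ = 4.2930.
So (4.1000, -0.2390), (4.3000, h(s₁)), (4.2930, 0) are collinear:
h(s₁) = -0.2390 · (4.3000 − 4.2930) / (4.1000 − 4.2930) = -0.2390 · (0.007000)/(-0.193000) = 0.008668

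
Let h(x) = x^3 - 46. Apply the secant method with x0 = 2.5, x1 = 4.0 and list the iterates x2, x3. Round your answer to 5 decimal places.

h(2.5) = -30.3750000, h(4.0) = 18.0000000
x2 = 4.0000000 − 18.0000000·(4.0000000 − 2.5000000) / (18.0000000 − (-30.3750000)) = 4.0000000 − (27.0000000)/(48.3750000) = 3.4418605
h(3.4418605) = -5.2263323
x3 = 3.4418605 − (-5.2263323)·(3.4418605 − 4.0000000) / (-5.2263323 − 18.0000000) = 3.4418605 − (2.9170227)/(-23.2263323) = 3.5674517

3.44186, 3.56745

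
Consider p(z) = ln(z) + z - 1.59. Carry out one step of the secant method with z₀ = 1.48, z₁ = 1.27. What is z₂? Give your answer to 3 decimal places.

p(1.48) = 0.28204, p(1.27) = -0.08098
z₂ = 1.27000 − (-0.08098)·(1.27000 − 1.48000) / (-0.08098 − 0.28204) = 1.27000 − (0.01701)/(-0.36303) = 1.31685

1.317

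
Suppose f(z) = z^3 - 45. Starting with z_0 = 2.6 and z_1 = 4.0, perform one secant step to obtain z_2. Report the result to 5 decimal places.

f(2.6) = -27.4240000, f(4.0) = 19.0000000
z_2 = 4.0000000 − 19.0000000·(4.0000000 − 2.6000000) / (19.0000000 − (-27.4240000)) = 4.0000000 − (26.6000000)/(46.4240000) = 3.4270205

3.42702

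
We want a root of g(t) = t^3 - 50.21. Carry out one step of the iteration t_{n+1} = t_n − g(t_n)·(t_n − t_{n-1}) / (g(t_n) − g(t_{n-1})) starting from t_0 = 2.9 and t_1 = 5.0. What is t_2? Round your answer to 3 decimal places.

3.439

g(2.9) = -25.82100, g(5.0) = 74.79000
t_2 = 5.00000 − 74.79000·(5.00000 − 2.90000) / (74.79000 − (-25.82100)) = 5.00000 − (157.05900)/(100.61100) = 3.43895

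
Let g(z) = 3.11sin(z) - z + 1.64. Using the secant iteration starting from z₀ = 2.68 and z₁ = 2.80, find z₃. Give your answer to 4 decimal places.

g(2.68) = 0.345115, g(2.80) = -0.118187
z₂ = 2.800000 − (-0.118187)·(2.800000 − 2.680000) / (-0.118187 − 0.345115) = 2.800000 − (-0.014182)/(-0.463302) = 2.769388
g(2.769388) = 0.001624
z₃ = 2.769388 − 0.001624·(2.769388 − 2.800000) / (0.001624 − (-0.118187)) = 2.769388 − (-0.000050)/(0.119811) = 2.769803

2.7698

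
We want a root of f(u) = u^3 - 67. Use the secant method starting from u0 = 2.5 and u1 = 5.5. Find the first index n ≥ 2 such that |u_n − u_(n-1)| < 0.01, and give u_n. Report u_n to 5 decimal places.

f(2.5) = -51.3750000, f(5.5) = 99.3750000
u2 = 5.5000000 − 99.3750000·(3.0000000)/(150.7500000) = 3.5223881;  |Δ| = 1.9776119
f(3.5223881) = -23.2969647
u3 = 3.5223881 − (-23.2969647)·(-1.9776119)/(-122.6719647) = 3.8979617;  |Δ| = 0.3755736
f(3.8979617) = -7.7739593
u4 = 3.8979617 − (-7.7739593)·(0.3755736)/(15.5230054) = 4.0860499;  |Δ| = 0.1880882
f(4.0860499) = 1.2198871
u5 = 4.0860499 − 1.2198871·(0.1880882)/(8.9938464) = 4.0605384;  |Δ| = 0.0255115
f(4.0605384) = -0.0499557
u6 = 4.0605384 − (-0.0499557)·(-0.0255115)/(-1.2698427) = 4.0615420;  |Δ| = 0.0010036
|u6 − u5| = 0.0010036 < 0.01

n = 6, u_n = 4.06154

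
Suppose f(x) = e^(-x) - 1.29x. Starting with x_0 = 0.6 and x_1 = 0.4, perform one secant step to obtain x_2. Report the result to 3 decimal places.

f(0.6) = -0.22519, f(0.4) = 0.15432
x_2 = 0.40000 − 0.15432·(0.40000 − 0.60000) / (0.15432 − (-0.22519)) = 0.40000 − (-0.03086)/(0.37951) = 0.48133

0.481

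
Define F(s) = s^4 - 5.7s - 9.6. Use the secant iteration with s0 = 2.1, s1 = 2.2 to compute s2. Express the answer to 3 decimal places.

2.162

F(2.1) = -2.12190, F(2.2) = 1.28560
s2 = 2.20000 − 1.28560·(2.20000 − 2.10000) / (1.28560 − (-2.12190)) = 2.20000 − (0.12856)/(3.40750) = 2.16227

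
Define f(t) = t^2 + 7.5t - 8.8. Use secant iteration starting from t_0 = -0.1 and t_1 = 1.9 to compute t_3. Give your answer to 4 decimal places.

1.0226

f(-0.1) = -9.540000, f(1.9) = 9.060000
t_2 = 1.900000 − 9.060000·(1.900000 − (-0.100000)) / (9.060000 − (-9.540000)) = 1.900000 − (18.120000)/(18.600000) = 0.925806
f(0.925806) = -0.999334
t_3 = 0.925806 − (-0.999334)·(0.925806 − 1.900000) / (-0.999334 − 9.060000) = 0.925806 − (0.973545)/(-10.059334) = 1.022587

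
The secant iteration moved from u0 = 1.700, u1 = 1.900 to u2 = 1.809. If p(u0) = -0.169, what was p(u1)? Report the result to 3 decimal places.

0.141

The secant line through (1.700, -0.169) and (1.900, p(u1)) crosses zero at u2 = 1.809.
So (1.700, -0.169), (1.900, p(u1)), (1.809, 0) are collinear:
p(u1) = -0.169 · (1.900 − 1.809) / (1.700 − 1.809) = -0.169 · (0.09100)/(-0.10900) = 0.14109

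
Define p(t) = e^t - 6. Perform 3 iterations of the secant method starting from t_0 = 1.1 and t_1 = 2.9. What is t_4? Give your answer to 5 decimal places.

p(1.1) = -2.9958340, p(2.9) = 12.1741454
t_2 = 2.9000000 − 12.1741454·(2.9000000 − 1.1000000) / (12.1741454 − (-2.9958340)) = 2.9000000 − (21.9134617)/(15.1699793) = 1.4554719
p(1.4554719) = -1.7134943
t_3 = 1.4554719 − (-1.7134943)·(1.4554719 − 2.9000000) / (-1.7134943 − 12.1741454) = 1.4554719 − (2.4751907)/(-13.8876396) = 1.6337016
p(1.6337016) = -0.8771975
t_4 = 1.6337016 − (-0.8771975)·(1.6337016 − 1.4554719) / (-0.8771975 − (-1.7134943)) = 1.6337016 − (-0.1563427)/(0.8362967) = 1.8206481

1.82065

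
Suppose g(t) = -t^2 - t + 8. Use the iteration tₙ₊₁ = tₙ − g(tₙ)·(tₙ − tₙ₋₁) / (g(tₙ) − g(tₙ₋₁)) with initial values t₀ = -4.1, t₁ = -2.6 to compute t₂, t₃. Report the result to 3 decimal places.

g(-4.1) = -4.71000, g(-2.6) = 3.84000
t₂ = -2.60000 − 3.84000·(-2.60000 − (-4.10000)) / (3.84000 − (-4.71000)) = -2.60000 − (5.76000)/(8.55000) = -3.27368
g(-3.27368) = 0.55668
t₃ = -3.27368 − 0.55668·(-3.27368 − (-2.60000)) / (0.55668 − 3.84000) = -3.27368 − (-0.37502)/(-3.28332) = -3.38790

-3.274, -3.388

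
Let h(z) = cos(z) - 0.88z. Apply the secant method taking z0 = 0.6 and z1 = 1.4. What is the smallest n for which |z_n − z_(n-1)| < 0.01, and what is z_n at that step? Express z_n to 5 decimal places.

h(0.6) = 0.2973356, h(1.4) = -1.0620329
z2 = 1.4000000 − (-1.0620329)·(0.8000000)/(-1.3593685) = 0.7749846;  |Δ| = 0.6250154
h(0.7749846) = 0.0324454
z3 = 0.7749846 − 0.0324454·(-0.6250154)/(1.0944783) = 0.7935129;  |Δ| = 0.0185284
h(0.7935129) = 0.0030542
z4 = 0.7935129 − 0.0030542·(0.0185284)/(-0.0293912) = 0.7954383;  |Δ| = 0.0019254
|z4 − z3| = 0.0019254 < 0.01

n = 4, z_n = 0.79544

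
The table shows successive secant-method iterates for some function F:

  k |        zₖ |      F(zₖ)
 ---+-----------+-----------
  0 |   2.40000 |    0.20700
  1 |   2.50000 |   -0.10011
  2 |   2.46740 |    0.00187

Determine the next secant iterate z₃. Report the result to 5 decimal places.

2.46800

z₃ = 2.46740 − 0.00187·(2.46740 − 2.50000) / (0.00187 − (-0.10011))
   = 2.46740 − (-0.0000610)/(0.1019800) = 2.4679978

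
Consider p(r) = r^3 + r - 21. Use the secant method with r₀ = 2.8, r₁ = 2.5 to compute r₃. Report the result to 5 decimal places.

p(2.8) = 3.7520000, p(2.5) = -2.8750000
r₂ = 2.5000000 − (-2.8750000)·(2.5000000 − 2.8000000) / (-2.8750000 − 3.7520000) = 2.5000000 − (0.8625000)/(-6.6270000) = 2.6301494
p(2.6301494) = -0.1753035
r₃ = 2.6301494 − (-0.1753035)·(2.6301494 − 2.5000000) / (-0.1753035 − (-2.8750000)) = 2.6301494 − (-0.0228156)/(2.6996965) = 2.6386006

2.63860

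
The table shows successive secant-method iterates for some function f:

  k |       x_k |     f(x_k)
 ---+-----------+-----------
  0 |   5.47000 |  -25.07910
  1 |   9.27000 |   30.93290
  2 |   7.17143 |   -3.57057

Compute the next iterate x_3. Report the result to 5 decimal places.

x_3 = 7.17143 − (-3.57057)·(7.17143 − 9.27000) / (-3.57057 − 30.93290)
   = 7.17143 − (7.4930911)/(-34.5034700) = 7.3885992

7.38860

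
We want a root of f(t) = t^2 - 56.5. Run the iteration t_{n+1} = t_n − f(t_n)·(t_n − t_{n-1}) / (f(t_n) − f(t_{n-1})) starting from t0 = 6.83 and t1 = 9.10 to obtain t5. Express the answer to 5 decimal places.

7.51665

f(6.83) = -9.8511000, f(9.10) = 26.3100000
t2 = 9.1000000 − 26.3100000·(9.1000000 − 6.8300000) / (26.3100000 − (-9.8511000)) = 9.1000000 − (59.7237000)/(36.1611000) = 7.4483992
f(7.4483992) = -1.0213487
t3 = 7.4483992 − (-1.0213487)·(7.4483992 − 9.1000000) / (-1.0213487 − 26.3100000) = 7.4483992 − (1.6868602)/(-27.3313487) = 7.5101181
f(7.5101181) = -0.0981257
t4 = 7.5101181 − (-0.0981257)·(7.5101181 − 7.4483992) / (-0.0981257 − (-1.0213487)) = 7.5101181 − (-0.0060562)/(0.9232229) = 7.5166780
f(7.5166780) = 0.0004479
t5 = 7.5166780 − 0.0004479·(7.5166780 − 7.5101181) / (0.0004479 − (-0.0981257)) = 7.5166780 − (0.0000029)/(0.0985736) = 7.5166482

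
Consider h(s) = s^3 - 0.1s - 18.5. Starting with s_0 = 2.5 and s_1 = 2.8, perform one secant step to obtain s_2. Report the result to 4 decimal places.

h(2.5) = -3.125000, h(2.8) = 3.172000
s_2 = 2.800000 − 3.172000·(2.800000 − 2.500000) / (3.172000 − (-3.125000)) = 2.800000 − (0.951600)/(6.297000) = 2.648880

2.6489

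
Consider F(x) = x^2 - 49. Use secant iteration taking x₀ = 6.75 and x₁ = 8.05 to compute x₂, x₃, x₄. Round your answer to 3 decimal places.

6.982, 6.999, 7.000

F(6.75) = -3.43750, F(8.05) = 15.80250
x₂ = 8.05000 − 15.80250·(8.05000 − 6.75000) / (15.80250 − (-3.43750)) = 8.05000 − (20.54325)/(19.24000) = 6.98226
F(6.98226) = -0.24800
x₃ = 6.98226 − (-0.24800)·(6.98226 − 8.05000) / (-0.24800 − 15.80250) = 6.98226 − (0.26479)/(-16.05050) = 6.99876
F(6.99876) = -0.01734
x₄ = 6.99876 − (-0.01734)·(6.99876 − 6.98226) / (-0.01734 − (-0.24800)) = 6.99876 − (-0.00029)/(0.23065) = 7.00000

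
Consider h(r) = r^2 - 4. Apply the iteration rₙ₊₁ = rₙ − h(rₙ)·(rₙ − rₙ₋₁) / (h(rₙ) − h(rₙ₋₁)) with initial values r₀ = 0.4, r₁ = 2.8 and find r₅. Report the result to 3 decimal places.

h(0.4) = -3.84000, h(2.8) = 3.84000
r₂ = 2.80000 − 3.84000·(2.80000 − 0.40000) / (3.84000 − (-3.84000)) = 2.80000 − (9.21600)/(7.68000) = 1.60000
h(1.60000) = -1.44000
r₃ = 1.60000 − (-1.44000)·(1.60000 − 2.80000) / (-1.44000 − 3.84000) = 1.60000 − (1.72800)/(-5.28000) = 1.92727
h(1.92727) = -0.28562
r₄ = 1.92727 − (-0.28562)·(1.92727 − 1.60000) / (-0.28562 − (-1.44000)) = 1.92727 − (-0.09348)/(1.15438) = 2.00825
h(2.00825) = 0.03306
r₅ = 2.00825 − 0.03306·(2.00825 − 1.92727) / (0.03306 − (-0.28562)) = 2.00825 − (0.00268)/(0.31868) = 1.99985

2.000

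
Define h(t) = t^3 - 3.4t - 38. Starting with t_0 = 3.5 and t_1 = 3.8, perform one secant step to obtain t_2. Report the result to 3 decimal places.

3.692

h(3.5) = -7.02500, h(3.8) = 3.95200
t_2 = 3.80000 − 3.95200·(3.80000 − 3.50000) / (3.95200 − (-7.02500)) = 3.80000 − (1.18560)/(10.97700) = 3.69199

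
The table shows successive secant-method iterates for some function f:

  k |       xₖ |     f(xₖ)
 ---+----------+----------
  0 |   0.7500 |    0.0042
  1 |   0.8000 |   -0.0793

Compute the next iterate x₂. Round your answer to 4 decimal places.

0.7525

x₂ = 0.8000 − (-0.0793)·(0.8000 − 0.7500) / (-0.0793 − 0.0042)
   = 0.8000 − (-0.003965)/(-0.083500) = 0.752515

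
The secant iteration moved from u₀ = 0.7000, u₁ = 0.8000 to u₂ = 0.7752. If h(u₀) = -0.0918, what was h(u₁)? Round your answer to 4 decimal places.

0.0303

The secant line through (0.7000, -0.0918) and (0.8000, h(u₁)) crosses zero at u₂ = 0.7752.
So (0.7000, -0.0918), (0.8000, h(u₁)), (0.7752, 0) are collinear:
h(u₁) = -0.0918 · (0.8000 − 0.7752) / (0.7000 − 0.7752) = -0.0918 · (0.024800)/(-0.075200) = 0.030274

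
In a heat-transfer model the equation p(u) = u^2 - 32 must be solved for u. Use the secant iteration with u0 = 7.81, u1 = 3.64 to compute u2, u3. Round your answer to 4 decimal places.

p(7.81) = 28.996100, p(3.64) = -18.750400
u2 = 3.640000 − (-18.750400)·(3.640000 − 7.810000) / (-18.750400 − 28.996100) = 3.640000 − (78.189168)/(-47.746500) = 5.277590
p(5.277590) = -4.147049
u3 = 5.277590 − (-4.147049)·(5.277590 − 3.640000) / (-4.147049 − (-18.750400)) = 5.277590 − (-6.791164)/(14.603351) = 5.742631

5.2776, 5.7426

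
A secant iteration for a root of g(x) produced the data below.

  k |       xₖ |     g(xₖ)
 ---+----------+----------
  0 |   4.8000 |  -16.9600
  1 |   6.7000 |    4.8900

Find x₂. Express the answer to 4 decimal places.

x₂ = 6.7000 − 4.8900·(6.7000 − 4.8000) / (4.8900 − (-16.9600))
   = 6.7000 − (9.291000)/(21.850000) = 6.274783

6.2748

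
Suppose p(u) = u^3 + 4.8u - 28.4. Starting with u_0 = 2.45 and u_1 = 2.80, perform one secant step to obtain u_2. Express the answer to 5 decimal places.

2.52583

p(2.45) = -1.9338750, p(2.80) = 6.9920000
u_2 = 2.8000000 − 6.9920000·(2.8000000 − 2.4500000) / (6.9920000 − (-1.9338750)) = 2.8000000 − (2.4472000)/(8.9258750) = 2.5258308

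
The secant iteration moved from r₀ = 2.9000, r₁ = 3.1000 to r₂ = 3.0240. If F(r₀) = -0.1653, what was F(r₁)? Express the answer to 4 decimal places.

The secant line through (2.9000, -0.1653) and (3.1000, F(r₁)) crosses zero at r₂ = 3.0240.
So (2.9000, -0.1653), (3.1000, F(r₁)), (3.0240, 0) are collinear:
F(r₁) = -0.1653 · (3.1000 − 3.0240) / (2.9000 − 3.0240) = -0.1653 · (0.076000)/(-0.124000) = 0.101313

0.1013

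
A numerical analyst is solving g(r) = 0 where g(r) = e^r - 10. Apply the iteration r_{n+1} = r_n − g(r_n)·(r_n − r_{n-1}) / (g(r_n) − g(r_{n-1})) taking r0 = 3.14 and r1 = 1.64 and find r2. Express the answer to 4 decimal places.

g(3.14) = 13.103867, g(1.64) = -4.844830
r2 = 1.640000 − (-4.844830)·(1.640000 − 3.140000) / (-4.844830 − 13.103867) = 1.640000 − (7.267246)/(-17.948697) = 2.044890

2.0449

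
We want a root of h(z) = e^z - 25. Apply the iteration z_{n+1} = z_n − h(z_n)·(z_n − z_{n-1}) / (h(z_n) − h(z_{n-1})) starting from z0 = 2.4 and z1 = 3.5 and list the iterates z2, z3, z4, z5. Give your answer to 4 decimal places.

h(2.4) = -13.976824, h(3.5) = 8.115452
z2 = 3.500000 − 8.115452·(3.500000 − 2.400000) / (8.115452 − (-13.976824)) = 3.500000 − (8.926997)/(22.092276) = 3.095922
h(3.095922) = -2.892382
z3 = 3.095922 − (-2.892382)·(3.095922 − 3.500000) / (-2.892382 − 8.115452) = 3.095922 − (1.168747)/(-11.007834) = 3.202096
h(3.202096) = -0.415986
z4 = 3.202096 − (-0.415986)·(3.202096 − 3.095922) / (-0.415986 − (-2.892382)) = 3.202096 − (-0.044167)/(2.476396) = 3.219932
h(3.219932) = 0.026408
z5 = 3.219932 − 0.026408·(3.219932 − 3.202096) / (0.026408 − (-0.415986)) = 3.219932 − (0.000471)/(0.442394) = 3.218867

3.0959, 3.2021, 3.2199, 3.2189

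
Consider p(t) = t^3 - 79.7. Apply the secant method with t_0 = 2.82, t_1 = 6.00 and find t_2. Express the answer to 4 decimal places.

3.7609

p(2.82) = -57.274232, p(6.00) = 136.300000
t_2 = 6.000000 − 136.300000·(6.000000 − 2.820000) / (136.300000 − (-57.274232)) = 6.000000 − (433.434000)/(193.574232) = 3.760890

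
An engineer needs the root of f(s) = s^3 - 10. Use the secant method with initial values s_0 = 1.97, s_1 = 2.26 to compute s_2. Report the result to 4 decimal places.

2.1452

f(1.97) = -2.354627, f(2.26) = 1.543176
s_2 = 2.260000 − 1.543176·(2.260000 − 1.970000) / (1.543176 − (-2.354627)) = 2.260000 − (0.447521)/(3.897803) = 2.145186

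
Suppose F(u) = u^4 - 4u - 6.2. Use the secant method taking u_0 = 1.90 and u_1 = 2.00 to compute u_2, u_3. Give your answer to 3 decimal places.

F(1.90) = -0.76790, F(2.00) = 1.80000
u_2 = 2.00000 − 1.80000·(2.00000 − 1.90000) / (1.80000 − (-0.76790)) = 2.00000 − (0.18000)/(2.56790) = 1.92990
F(1.92990) = -0.04750
u_3 = 1.92990 − (-0.04750)·(1.92990 − 2.00000) / (-0.04750 − 1.80000) = 1.92990 − (0.00333)/(-1.84750) = 1.93171

1.930, 1.932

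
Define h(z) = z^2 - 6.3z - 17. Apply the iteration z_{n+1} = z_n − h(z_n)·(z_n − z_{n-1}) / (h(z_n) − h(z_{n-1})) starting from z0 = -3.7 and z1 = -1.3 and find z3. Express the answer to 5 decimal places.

-2.04711

h(-3.7) = 20.0000000, h(-1.3) = -7.1200000
z2 = -1.3000000 − (-7.1200000)·(-1.3000000 − (-3.7000000)) / (-7.1200000 − 20.0000000) = -1.3000000 − (-17.0880000)/(-27.1200000) = -1.9300885
h(-1.9300885) = -1.1152009
z3 = -1.9300885 − (-1.1152009)·(-1.9300885 − (-1.3000000)) / (-1.1152009 − (-7.1200000)) = -1.9300885 − (0.7026752)/(6.0047991) = -2.0471074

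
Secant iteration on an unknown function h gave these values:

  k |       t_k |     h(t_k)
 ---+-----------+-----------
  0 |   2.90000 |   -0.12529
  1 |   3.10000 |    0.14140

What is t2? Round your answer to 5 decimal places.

2.99396

t2 = 3.10000 − 0.14140·(3.10000 − 2.90000) / (0.14140 − (-0.12529))
   = 3.10000 − (0.0282800)/(0.2666900) = 2.9939593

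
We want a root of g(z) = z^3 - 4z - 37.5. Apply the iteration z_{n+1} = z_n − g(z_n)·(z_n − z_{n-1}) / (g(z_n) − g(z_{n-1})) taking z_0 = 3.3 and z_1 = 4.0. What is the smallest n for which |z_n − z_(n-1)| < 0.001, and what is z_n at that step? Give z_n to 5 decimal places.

n = 5, z_n = 3.74385

g(3.3) = -14.7630000, g(4.0) = 10.5000000
z_2 = 4.0000000 − 10.5000000·(0.7000000)/(25.2630000) = 3.7090607;  |Δ| = 0.2909393
g(3.7090607) = -1.3102085
z_3 = 3.7090607 − (-1.3102085)·(-0.2909393)/(-11.8102085) = 3.7413371;  |Δ| = 0.0322764
g(3.7413371) = -0.0955961
z_4 = 3.7413371 − (-0.0955961)·(0.0322764)/(1.2146125) = 3.7438774;  |Δ| = 0.0025403
g(3.7438774) = 0.0009901
z_5 = 3.7438774 − 0.0009901·(0.0025403)/(0.0965861) = 3.7438514;  |Δ| = 0.0000260
|z_5 − z_4| = 0.0000260 < 0.001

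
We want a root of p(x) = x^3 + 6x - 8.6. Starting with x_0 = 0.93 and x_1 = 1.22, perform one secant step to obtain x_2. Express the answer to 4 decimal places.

1.1635

p(0.93) = -2.215643, p(1.22) = 0.535848
x_2 = 1.220000 − 0.535848·(1.220000 − 0.930000) / (0.535848 − (-2.215643)) = 1.220000 − (0.155396)/(2.751491) = 1.163523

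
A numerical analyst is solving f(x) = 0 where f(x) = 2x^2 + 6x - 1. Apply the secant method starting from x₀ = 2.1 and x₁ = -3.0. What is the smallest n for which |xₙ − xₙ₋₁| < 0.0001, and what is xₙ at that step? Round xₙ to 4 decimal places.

f(2.1) = 20.420000, f(-3.0) = -1.000000
x₂ = -3.000000 − (-1.000000)·(-5.100000)/(-21.420000) = -2.761905;  |Δ| = 0.238095
f(-2.761905) = -2.315193
x₃ = -2.761905 − (-2.315193)·(0.238095)/(-1.315193) = -3.181034;  |Δ| = 0.419130
f(-3.181034) = 0.151754
x₄ = -3.181034 − 0.151754·(-0.419130)/(2.466947) = -3.155252;  |Δ| = 0.025783
f(-3.155252) = -0.020283
x₅ = -3.155252 − (-0.020283)·(0.025783)/(-0.172037) = -3.158292;  |Δ| = 0.003040
f(-3.158292) = -0.000138
x₆ = -3.158292 − (-0.000138)·(-0.003040)/(0.020145) = -3.158312;  |Δ| = 0.000021
|x₆ − x₅| = 0.000021 < 0.0001

n = 6, xₙ = -3.1583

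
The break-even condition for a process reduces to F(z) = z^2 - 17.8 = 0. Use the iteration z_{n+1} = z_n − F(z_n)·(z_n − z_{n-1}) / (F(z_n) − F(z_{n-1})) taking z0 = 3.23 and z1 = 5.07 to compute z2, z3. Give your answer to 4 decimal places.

4.1176, 4.2096

F(3.23) = -7.367100, F(5.07) = 7.904900
z2 = 5.070000 − 7.904900·(5.070000 − 3.230000) / (7.904900 − (-7.367100)) = 5.070000 − (14.545016)/(15.272000) = 4.117602
F(4.117602) = -0.845350
z3 = 4.117602 − (-0.845350)·(4.117602 − 5.070000) / (-0.845350 − 7.904900) = 4.117602 − (0.805110)/(-8.750250) = 4.209612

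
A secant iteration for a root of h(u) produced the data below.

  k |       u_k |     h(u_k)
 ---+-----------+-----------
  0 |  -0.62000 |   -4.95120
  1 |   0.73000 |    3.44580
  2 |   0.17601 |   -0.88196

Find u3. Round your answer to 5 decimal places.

u3 = 0.17601 − (-0.88196)·(0.17601 − 0.73000) / (-0.88196 − 3.44580)
   = 0.17601 − (0.4885970)/(-4.3277600) = 0.2889084

0.28891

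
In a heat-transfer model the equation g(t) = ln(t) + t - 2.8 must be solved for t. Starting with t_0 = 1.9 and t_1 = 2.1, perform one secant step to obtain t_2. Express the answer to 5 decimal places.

2.07205

g(1.9) = -0.2581461, g(2.1) = 0.0419373
t_2 = 2.1000000 − 0.0419373·(2.1000000 − 1.9000000) / (0.0419373 − (-0.2581461)) = 2.1000000 − (0.0083875)/(0.3000835) = 2.0720495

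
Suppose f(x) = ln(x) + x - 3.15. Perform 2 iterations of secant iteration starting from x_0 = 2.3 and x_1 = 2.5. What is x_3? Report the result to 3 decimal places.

2.312

f(2.3) = -0.01709, f(2.5) = 0.26629
x_2 = 2.50000 − 0.26629·(2.50000 − 2.30000) / (0.26629 − (-0.01709)) = 2.50000 − (0.05326)/(0.28338) = 2.31206
f(2.31206) = 0.00020
x_3 = 2.31206 − 0.00020·(2.31206 − 2.50000) / (0.00020 − 0.26629) = 2.31206 − (-0.00004)/(-0.26609) = 2.31192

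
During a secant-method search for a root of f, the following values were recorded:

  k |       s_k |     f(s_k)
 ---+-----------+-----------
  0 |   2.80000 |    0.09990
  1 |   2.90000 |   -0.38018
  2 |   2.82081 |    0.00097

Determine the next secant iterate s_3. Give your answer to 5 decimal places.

s_3 = 2.82081 − 0.00097·(2.82081 − 2.90000) / (0.00097 − (-0.38018))
   = 2.82081 − (-0.0000768)/(0.3811500) = 2.8210115

2.82101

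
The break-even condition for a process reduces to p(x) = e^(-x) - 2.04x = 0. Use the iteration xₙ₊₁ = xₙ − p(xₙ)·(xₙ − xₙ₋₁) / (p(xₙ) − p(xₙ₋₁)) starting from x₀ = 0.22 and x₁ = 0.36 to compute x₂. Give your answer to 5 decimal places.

0.34683

p(0.22) = 0.3537188, p(0.36) = -0.0367237
x₂ = 0.3600000 − (-0.0367237)·(0.3600000 − 0.2200000) / (-0.0367237 − 0.3537188) = 0.3600000 − (-0.0051413)/(-0.3904425) = 0.3468321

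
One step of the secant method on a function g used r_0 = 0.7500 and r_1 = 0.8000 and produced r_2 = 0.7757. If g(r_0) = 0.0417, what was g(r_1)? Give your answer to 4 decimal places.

The secant line through (0.7500, 0.0417) and (0.8000, g(r_1)) crosses zero at r_2 = 0.7757.
So (0.7500, 0.0417), (0.8000, g(r_1)), (0.7757, 0) are collinear:
g(r_1) = 0.0417 · (0.8000 − 0.7757) / (0.7500 − 0.7757) = 0.0417 · (0.024300)/(-0.025700) = -0.039428

-0.0394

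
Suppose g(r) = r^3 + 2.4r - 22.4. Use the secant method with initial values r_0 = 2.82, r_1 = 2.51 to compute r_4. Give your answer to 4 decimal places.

2.5362

g(2.82) = 6.793768, g(2.51) = -0.562749
r_2 = 2.510000 − (-0.562749)·(2.510000 − 2.820000) / (-0.562749 − 6.793768) = 2.510000 − (0.174452)/(-7.356517) = 2.533714
g(2.533714) = -0.053387
r_3 = 2.533714 − (-0.053387)·(2.533714 − 2.510000) / (-0.053387 − (-0.562749)) = 2.533714 − (-0.001266)/(0.509362) = 2.536199
g(2.536199) = 0.000494
r_4 = 2.536199 − 0.000494·(2.536199 − 2.533714) / (0.000494 − (-0.053387)) = 2.536199 − (0.000001)/(0.053880) = 2.536177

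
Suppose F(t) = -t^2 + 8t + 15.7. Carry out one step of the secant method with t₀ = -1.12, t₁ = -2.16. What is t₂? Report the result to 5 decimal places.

F(-1.12) = 5.4856000, F(-2.16) = -6.2456000
t₂ = -2.1600000 − (-6.2456000)·(-2.1600000 − (-1.1200000)) / (-6.2456000 − 5.4856000) = -2.1600000 − (6.4954240)/(-11.7312000) = -1.6063121

-1.60631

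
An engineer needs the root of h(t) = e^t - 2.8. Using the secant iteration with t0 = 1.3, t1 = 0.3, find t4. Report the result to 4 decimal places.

1.0273

h(1.3) = 0.869297, h(0.3) = -1.450141
t2 = 0.300000 − (-1.450141)·(0.300000 − 1.300000) / (-1.450141 − 0.869297) = 0.300000 − (1.450141)/(-2.319438) = 0.925212
h(0.925212) = -0.277596
t3 = 0.925212 − (-0.277596)·(0.925212 − 0.300000) / (-0.277596 − (-1.450141)) = 0.925212 − (-0.173557)/(1.172545) = 1.073229
h(1.073229) = 0.124809
t4 = 1.073229 − 0.124809·(1.073229 − 0.925212) / (0.124809 − (-0.277596)) = 1.073229 − (0.018474)/(0.402406) = 1.027321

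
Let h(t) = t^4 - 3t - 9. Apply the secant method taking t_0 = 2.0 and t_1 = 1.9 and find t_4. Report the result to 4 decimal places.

1.9645

h(2.0) = 1.000000, h(1.9) = -1.667900
t_2 = 1.900000 − (-1.667900)·(1.900000 − 2.000000) / (-1.667900 − 1.000000) = 1.900000 − (0.166790)/(-2.667900) = 1.962517
h(1.962517) = -0.053698
t_3 = 1.962517 − (-0.053698)·(1.962517 − 1.900000) / (-0.053698 − (-1.667900)) = 1.962517 − (-0.003357)/(1.614202) = 1.964597
h(1.964597) = 0.003041
t_4 = 1.964597 − 0.003041·(1.964597 − 1.962517) / (0.003041 − (-0.053698)) = 1.964597 − (0.000006)/(0.056739) = 1.964486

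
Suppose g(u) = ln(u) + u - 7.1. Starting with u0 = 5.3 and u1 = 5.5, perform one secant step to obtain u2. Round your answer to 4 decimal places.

5.4116

g(5.3) = -0.132293, g(5.5) = 0.104748
u2 = 5.500000 − 0.104748·(5.500000 − 5.300000) / (0.104748 − (-0.132293)) = 5.500000 − (0.020950)/(0.237041) = 5.411620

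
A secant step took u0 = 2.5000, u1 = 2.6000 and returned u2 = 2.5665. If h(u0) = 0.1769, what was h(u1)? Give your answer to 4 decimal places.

-0.0891

The secant line through (2.5000, 0.1769) and (2.6000, h(u1)) crosses zero at u2 = 2.5665.
So (2.5000, 0.1769), (2.6000, h(u1)), (2.5665, 0) are collinear:
h(u1) = 0.1769 · (2.6000 − 2.5665) / (2.5000 − 2.5665) = 0.1769 · (0.033500)/(-0.066500) = -0.089115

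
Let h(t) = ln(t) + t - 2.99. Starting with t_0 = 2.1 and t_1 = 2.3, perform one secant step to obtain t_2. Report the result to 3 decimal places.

2.202

h(2.1) = -0.14806, h(2.3) = 0.14291
t_2 = 2.30000 − 0.14291·(2.30000 − 2.10000) / (0.14291 − (-0.14806)) = 2.30000 − (0.02858)/(0.29097) = 2.20177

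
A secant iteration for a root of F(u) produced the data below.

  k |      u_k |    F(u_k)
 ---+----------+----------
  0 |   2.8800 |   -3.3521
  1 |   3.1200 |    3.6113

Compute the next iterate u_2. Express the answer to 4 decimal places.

u_2 = 3.1200 − 3.6113·(3.1200 − 2.8800) / (3.6113 − (-3.3521))
   = 3.1200 − (0.866712)/(6.963400) = 2.995533

2.9955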